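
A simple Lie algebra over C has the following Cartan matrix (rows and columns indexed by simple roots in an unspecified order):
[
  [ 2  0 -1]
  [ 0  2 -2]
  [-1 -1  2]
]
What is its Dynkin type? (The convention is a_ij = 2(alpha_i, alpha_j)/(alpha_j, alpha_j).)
C_3

The matrix has rank 3 with 2's on the diagonal. Reading the off-diagonal entries as Dynkin edges (a single edge where a_ij = a_ji = -1; a double or triple edge where a_ij * a_ji = 2 or 3), the diagram is a chain of 3 nodes with a double edge at one end; the terminal node there is the unique long simple root (C_3). One simple-root ordering that puts it in standard form is (alpha_1, alpha_3, alpha_2). So the algebra is type C_3, i.e. sp(6).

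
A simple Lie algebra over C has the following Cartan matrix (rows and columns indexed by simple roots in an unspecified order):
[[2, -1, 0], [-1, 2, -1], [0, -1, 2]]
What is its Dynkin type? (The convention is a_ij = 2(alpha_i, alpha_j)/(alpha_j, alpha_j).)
A_3 (sl(4))

The matrix has rank 3 with 2's on the diagonal. Reading the off-diagonal entries as Dynkin edges (a single edge where a_ij = a_ji = -1; a double or triple edge where a_ij * a_ji = 2 or 3), the diagram is a chain of 3 nodes with single edges (A_3). One simple-root ordering that puts it in standard form is (alpha_1, alpha_2, alpha_3). So the algebra is type A_3, i.e. sl(4).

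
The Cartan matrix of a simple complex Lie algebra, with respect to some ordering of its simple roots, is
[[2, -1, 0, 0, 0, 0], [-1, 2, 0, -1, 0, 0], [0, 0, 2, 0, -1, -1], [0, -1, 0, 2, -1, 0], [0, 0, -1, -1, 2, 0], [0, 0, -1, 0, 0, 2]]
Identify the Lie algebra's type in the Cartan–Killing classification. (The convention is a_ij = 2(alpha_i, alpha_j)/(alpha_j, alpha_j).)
type A_6

The matrix has rank 6 with 2's on the diagonal. Reading the off-diagonal entries as Dynkin edges (a single edge where a_ij = a_ji = -1; a double or triple edge where a_ij * a_ji = 2 or 3), the diagram is a chain of 6 nodes with single edges (A_6). One simple-root ordering that puts it in standard form is (alpha_1, alpha_2, alpha_4, alpha_5, alpha_3, alpha_6). So the algebra is type A_6, i.e. sl(7).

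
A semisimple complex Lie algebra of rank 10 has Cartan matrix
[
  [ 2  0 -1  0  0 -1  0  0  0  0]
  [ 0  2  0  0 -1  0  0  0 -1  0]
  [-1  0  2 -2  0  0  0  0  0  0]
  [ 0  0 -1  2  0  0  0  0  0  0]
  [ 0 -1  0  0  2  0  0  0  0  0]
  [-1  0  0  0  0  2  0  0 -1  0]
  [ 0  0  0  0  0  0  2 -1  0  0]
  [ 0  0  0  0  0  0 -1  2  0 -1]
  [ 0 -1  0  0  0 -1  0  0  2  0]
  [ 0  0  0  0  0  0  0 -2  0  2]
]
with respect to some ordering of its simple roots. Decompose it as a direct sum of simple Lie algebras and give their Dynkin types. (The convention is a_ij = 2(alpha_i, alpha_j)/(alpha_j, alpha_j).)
B_7 + C_3

The diagram associated to this matrix has two connected components: the simple roots {alpha_1, alpha_2, alpha_3, alpha_4, alpha_5, alpha_6, alpha_9} form a chain of 7 nodes with a double edge at one end; the terminal node there is the unique short simple root (B_7), and {alpha_7, alpha_8, alpha_10} form a chain of 3 nodes with a double edge at one end; the terminal node there is the unique long simple root (C_3). A semisimple Lie algebra decomposes uniquely as the direct sum of simple ideals, one per connected component of its Dynkin diagram, so g ≅ B_7 ⊕ C_3 (dimension 105 + 21 = 126).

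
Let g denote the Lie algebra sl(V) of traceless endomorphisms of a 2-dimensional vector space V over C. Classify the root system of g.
This is sl(2), which has dimension 2^2 - 1 = 3 and rank 2 - 1 = 1 (a Cartan subalgebra is the diagonal traceless matrices). In the classification of classical Lie algebras, the special linear algebra sl(n+1) has type A_n; here n = 1, so the Dynkin diagram is a chain of 1 nodes with single edges (A_1). Hence the type is A_1.

A_1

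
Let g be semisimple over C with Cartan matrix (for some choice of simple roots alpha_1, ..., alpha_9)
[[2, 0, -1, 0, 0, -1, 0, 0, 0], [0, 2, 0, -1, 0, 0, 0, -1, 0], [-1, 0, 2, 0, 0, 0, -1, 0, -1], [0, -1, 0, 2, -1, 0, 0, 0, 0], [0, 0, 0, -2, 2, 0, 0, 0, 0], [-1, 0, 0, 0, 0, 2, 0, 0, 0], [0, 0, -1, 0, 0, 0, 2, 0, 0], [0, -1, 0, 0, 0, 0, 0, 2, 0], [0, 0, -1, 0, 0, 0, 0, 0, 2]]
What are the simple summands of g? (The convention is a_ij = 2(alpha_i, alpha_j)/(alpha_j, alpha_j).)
The diagram associated to this matrix has two connected components: the simple roots {alpha_2, alpha_4, alpha_5, alpha_8} form a chain of 4 nodes with a double edge at one end; the terminal node there is the unique long simple root (C_4), and {alpha_1, alpha_3, alpha_6, alpha_7, alpha_9} form a chain of 3 nodes with a fork of two nodes at one end (D_5). A semisimple Lie algebra decomposes uniquely as the direct sum of simple ideals, one per connected component of its Dynkin diagram, so g ≅ C_4 ⊕ D_5 (dimension 36 + 45 = 81).

C_4 (sp(8)) + D_5 (so(10))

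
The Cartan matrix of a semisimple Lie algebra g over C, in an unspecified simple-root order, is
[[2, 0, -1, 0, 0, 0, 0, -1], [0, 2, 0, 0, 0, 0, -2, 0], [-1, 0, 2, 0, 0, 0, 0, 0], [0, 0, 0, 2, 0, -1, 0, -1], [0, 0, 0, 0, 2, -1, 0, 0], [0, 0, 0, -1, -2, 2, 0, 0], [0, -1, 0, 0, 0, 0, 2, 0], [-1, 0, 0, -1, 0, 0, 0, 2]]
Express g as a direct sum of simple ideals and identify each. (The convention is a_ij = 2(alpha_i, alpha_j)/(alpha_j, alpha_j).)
The diagram associated to this matrix has two connected components: the simple roots {alpha_2, alpha_7} form a chain of 2 nodes with a double edge at one end; the terminal node there is the unique short simple root (B_2), and {alpha_1, alpha_3, alpha_4, alpha_5, alpha_6, alpha_8} form a chain of 6 nodes with a double edge at one end; the terminal node there is the unique short simple root (B_6). A semisimple Lie algebra decomposes uniquely as the direct sum of simple ideals, one per connected component of its Dynkin diagram, so g ≅ B_2 ⊕ B_6 (dimension 10 + 78 = 88).

B2 + B6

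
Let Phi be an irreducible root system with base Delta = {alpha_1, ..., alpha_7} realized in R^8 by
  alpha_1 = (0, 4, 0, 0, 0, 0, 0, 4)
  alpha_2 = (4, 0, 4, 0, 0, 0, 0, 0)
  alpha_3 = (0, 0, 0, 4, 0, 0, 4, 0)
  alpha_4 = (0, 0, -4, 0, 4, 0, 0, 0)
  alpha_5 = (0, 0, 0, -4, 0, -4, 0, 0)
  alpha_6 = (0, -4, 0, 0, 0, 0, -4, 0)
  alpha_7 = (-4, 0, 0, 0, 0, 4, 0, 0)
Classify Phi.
Compute the Cartan integers a_ij = 2(alpha_i, alpha_j)/(alpha_j, alpha_j); the resulting 7x7 Cartan matrix is
[[2, 0, 0, 0, 0, -1, 0], [0, 2, 0, -1, 0, 0, -1], [0, 0, 2, 0, -1, -1, 0], [0, -1, 0, 2, 0, 0, 0], [0, 0, -1, 0, 2, 0, -1], [-1, 0, -1, 0, 0, 2, 0], [0, -1, 0, 0, -1, 0, 2]].
All simple roots have the same length, so the diagram is simply laced. The associated Dynkin diagram is a chain of 7 nodes with single edges (A_7), so the type is A_7 (the algebra sl(8)).

A_7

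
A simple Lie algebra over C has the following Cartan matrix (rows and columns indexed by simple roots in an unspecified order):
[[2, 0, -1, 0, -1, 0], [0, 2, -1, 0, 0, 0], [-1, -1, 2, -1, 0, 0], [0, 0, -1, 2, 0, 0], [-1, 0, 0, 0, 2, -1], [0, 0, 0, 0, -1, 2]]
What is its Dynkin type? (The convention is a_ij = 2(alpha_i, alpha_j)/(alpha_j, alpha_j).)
D6

The matrix has rank 6 with 2's on the diagonal. Reading the off-diagonal entries as Dynkin edges (a single edge where a_ij = a_ji = -1; a double or triple edge where a_ij * a_ji = 2 or 3), the diagram is a chain of 4 nodes with a fork of two nodes at one end (D_6). One simple-root ordering that puts it in standard form is (alpha_6, alpha_5, alpha_1, alpha_3, alpha_2, alpha_4). So the algebra is type D_6, i.e. so(12).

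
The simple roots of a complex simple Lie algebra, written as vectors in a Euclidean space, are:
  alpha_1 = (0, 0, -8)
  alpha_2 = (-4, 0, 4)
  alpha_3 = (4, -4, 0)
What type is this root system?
C_3 (sp(6))

Compute the Cartan integers a_ij = 2(alpha_i, alpha_j)/(alpha_j, alpha_j); the resulting 3x3 Cartan matrix is
[[2, -2, 0], [-1, 2, -1], [0, -1, 2]].
The roots have two lengths (squared-length ratio 2:1); the short ones are alpha_{2,3}. The associated Dynkin diagram is a chain of 3 nodes with a double edge at one end; the terminal node there is the unique long simple root (C_3), so the type is C_3 (the algebra sp(6)).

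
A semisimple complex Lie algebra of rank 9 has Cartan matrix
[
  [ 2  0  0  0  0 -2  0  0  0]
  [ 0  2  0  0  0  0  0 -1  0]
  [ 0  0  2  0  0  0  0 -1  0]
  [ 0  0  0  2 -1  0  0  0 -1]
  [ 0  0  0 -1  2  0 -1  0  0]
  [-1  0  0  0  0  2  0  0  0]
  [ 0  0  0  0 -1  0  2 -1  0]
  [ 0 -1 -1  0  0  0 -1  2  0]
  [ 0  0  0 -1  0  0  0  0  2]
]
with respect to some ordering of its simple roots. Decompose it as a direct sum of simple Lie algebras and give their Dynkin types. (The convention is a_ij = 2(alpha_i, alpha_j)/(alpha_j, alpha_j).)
The diagram associated to this matrix has two connected components: the simple roots {alpha_1, alpha_6} form a chain of 2 nodes with a double edge at one end; the terminal node there is the unique short simple root (B_2), and {alpha_2, alpha_3, alpha_4, alpha_5, alpha_7, alpha_8, alpha_9} form a chain of 5 nodes with a fork of two nodes at one end (D_7). A semisimple Lie algebra decomposes uniquely as the direct sum of simple ideals, one per connected component of its Dynkin diagram, so g ≅ B_2 ⊕ D_7 (dimension 10 + 91 = 101).

B_2 ⊕ D_7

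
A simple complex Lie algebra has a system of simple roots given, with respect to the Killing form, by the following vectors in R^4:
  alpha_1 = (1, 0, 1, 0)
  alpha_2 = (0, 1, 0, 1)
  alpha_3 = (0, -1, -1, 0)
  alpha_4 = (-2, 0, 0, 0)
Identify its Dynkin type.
Compute the Cartan integers a_ij = 2(alpha_i, alpha_j)/(alpha_j, alpha_j); the resulting 4x4 Cartan matrix is
[[2, 0, -1, -1], [0, 2, -1, 0], [-1, -1, 2, 0], [-2, 0, 0, 2]].
The roots have two lengths (squared-length ratio 2:1); the short ones are alpha_{1,2,3}. The associated Dynkin diagram is a chain of 4 nodes with a double edge at one end; the terminal node there is the unique long simple root (C_4), so the type is C_4 (the algebra sp(8)).

C_4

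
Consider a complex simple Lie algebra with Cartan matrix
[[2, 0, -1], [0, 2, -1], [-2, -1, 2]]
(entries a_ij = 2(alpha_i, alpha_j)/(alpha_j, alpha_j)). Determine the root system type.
B_3

The matrix has rank 3 with 2's on the diagonal. Reading the off-diagonal entries as Dynkin edges (a single edge where a_ij = a_ji = -1; a double or triple edge where a_ij * a_ji = 2 or 3), the diagram is a chain of 3 nodes with a double edge at one end; the terminal node there is the unique short simple root (B_3). One simple-root ordering that puts it in standard form is (alpha_2, alpha_3, alpha_1). So the algebra is type B_3, i.e. so(7).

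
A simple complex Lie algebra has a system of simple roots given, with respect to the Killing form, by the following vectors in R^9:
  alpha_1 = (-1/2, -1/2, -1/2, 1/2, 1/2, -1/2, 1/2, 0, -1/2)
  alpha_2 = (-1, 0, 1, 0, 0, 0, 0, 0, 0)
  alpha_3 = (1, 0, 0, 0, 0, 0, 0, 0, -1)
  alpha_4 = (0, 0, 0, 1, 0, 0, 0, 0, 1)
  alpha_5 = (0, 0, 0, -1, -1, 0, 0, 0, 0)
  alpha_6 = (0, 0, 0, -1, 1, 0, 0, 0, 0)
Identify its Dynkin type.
Compute the Cartan integers a_ij = 2(alpha_i, alpha_j)/(alpha_j, alpha_j); the resulting 6x6 Cartan matrix is
[[2, 0, 0, 0, -1, 0], [0, 2, -1, 0, 0, 0], [0, -1, 2, -1, 0, 0], [0, 0, -1, 2, -1, -1], [-1, 0, 0, -1, 2, 0], [0, 0, 0, -1, 0, 2]].
All simple roots have the same length, so the diagram is simply laced. The associated Dynkin diagram is a chain of 5 nodes with one extra node attached to the third node from one end (E_6), so the type is E_6.

type E_6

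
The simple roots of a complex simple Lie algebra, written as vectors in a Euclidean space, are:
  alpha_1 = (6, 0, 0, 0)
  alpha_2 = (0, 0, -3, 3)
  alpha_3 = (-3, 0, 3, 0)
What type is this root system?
C_3

Compute the Cartan integers a_ij = 2(alpha_i, alpha_j)/(alpha_j, alpha_j); the resulting 3x3 Cartan matrix is
[[2, 0, -2], [0, 2, -1], [-1, -1, 2]].
The roots have two lengths (squared-length ratio 2:1); the short ones are alpha_{2,3}. The associated Dynkin diagram is a chain of 3 nodes with a double edge at one end; the terminal node there is the unique long simple root (C_3), so the type is C_3 (the algebra sp(6)).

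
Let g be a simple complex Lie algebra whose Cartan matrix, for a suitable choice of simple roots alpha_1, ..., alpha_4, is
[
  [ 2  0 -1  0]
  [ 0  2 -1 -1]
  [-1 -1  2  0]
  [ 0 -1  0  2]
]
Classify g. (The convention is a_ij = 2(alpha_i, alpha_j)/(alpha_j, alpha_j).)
The matrix has rank 4 with 2's on the diagonal. Reading the off-diagonal entries as Dynkin edges (a single edge where a_ij = a_ji = -1; a double or triple edge where a_ij * a_ji = 2 or 3), the diagram is a chain of 4 nodes with single edges (A_4). One simple-root ordering that puts it in standard form is (alpha_4, alpha_2, alpha_3, alpha_1). So the algebra is type A_4, i.e. sl(5).

A_4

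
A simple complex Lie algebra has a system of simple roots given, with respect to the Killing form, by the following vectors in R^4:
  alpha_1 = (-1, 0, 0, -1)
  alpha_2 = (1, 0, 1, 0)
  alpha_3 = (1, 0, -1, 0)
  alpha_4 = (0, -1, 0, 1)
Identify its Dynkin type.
D4

Compute the Cartan integers a_ij = 2(alpha_i, alpha_j)/(alpha_j, alpha_j); the resulting 4x4 Cartan matrix is
[[2, -1, -1, -1], [-1, 2, 0, 0], [-1, 0, 2, 0], [-1, 0, 0, 2]].
All simple roots have the same length, so the diagram is simply laced. The associated Dynkin diagram is a chain of 2 nodes with a fork of two nodes at one end (D_4), so the type is D_4 (the algebra so(8)).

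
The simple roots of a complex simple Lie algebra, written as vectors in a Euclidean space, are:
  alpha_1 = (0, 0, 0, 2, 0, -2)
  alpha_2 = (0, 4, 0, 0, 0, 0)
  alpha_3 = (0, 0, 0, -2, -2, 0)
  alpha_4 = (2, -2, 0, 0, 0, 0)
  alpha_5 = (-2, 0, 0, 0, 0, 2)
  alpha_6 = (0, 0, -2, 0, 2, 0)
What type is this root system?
C6

Compute the Cartan integers a_ij = 2(alpha_i, alpha_j)/(alpha_j, alpha_j); the resulting 6x6 Cartan matrix is
[[2, 0, -1, 0, -1, 0], [0, 2, 0, -2, 0, 0], [-1, 0, 2, 0, 0, -1], [0, -1, 0, 2, -1, 0], [-1, 0, 0, -1, 2, 0], [0, 0, -1, 0, 0, 2]].
The roots have two lengths (squared-length ratio 2:1); the short ones are alpha_{1,3,4,5,6}. The associated Dynkin diagram is a chain of 6 nodes with a double edge at one end; the terminal node there is the unique long simple root (C_6), so the type is C_6 (the algebra sp(12)).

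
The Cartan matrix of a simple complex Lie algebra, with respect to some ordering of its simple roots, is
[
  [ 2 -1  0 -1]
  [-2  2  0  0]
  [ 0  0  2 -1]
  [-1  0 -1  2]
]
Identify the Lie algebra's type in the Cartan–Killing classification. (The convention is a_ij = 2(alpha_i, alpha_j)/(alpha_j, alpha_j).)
C_4

The matrix has rank 4 with 2's on the diagonal. Reading the off-diagonal entries as Dynkin edges (a single edge where a_ij = a_ji = -1; a double or triple edge where a_ij * a_ji = 2 or 3), the diagram is a chain of 4 nodes with a double edge at one end; the terminal node there is the unique long simple root (C_4). One simple-root ordering that puts it in standard form is (alpha_3, alpha_4, alpha_1, alpha_2). So the algebra is type C_4, i.e. sp(8).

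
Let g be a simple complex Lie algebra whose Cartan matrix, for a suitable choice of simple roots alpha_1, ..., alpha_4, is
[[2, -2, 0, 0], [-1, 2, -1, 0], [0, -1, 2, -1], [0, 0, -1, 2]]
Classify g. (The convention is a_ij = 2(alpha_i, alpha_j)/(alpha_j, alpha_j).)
The matrix has rank 4 with 2's on the diagonal. Reading the off-diagonal entries as Dynkin edges (a single edge where a_ij = a_ji = -1; a double or triple edge where a_ij * a_ji = 2 or 3), the diagram is a chain of 4 nodes with a double edge at one end; the terminal node there is the unique long simple root (C_4). One simple-root ordering that puts it in standard form is (alpha_4, alpha_3, alpha_2, alpha_1). So the algebra is type C_4, i.e. sp(8).

type C_4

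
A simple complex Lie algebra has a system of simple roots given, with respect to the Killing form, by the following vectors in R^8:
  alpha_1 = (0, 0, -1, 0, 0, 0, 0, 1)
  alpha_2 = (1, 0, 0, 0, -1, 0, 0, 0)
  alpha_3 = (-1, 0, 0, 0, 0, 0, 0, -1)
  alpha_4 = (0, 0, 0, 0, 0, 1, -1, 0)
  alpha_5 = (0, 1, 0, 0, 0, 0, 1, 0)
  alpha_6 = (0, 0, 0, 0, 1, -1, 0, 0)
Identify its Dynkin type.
Compute the Cartan integers a_ij = 2(alpha_i, alpha_j)/(alpha_j, alpha_j); the resulting 6x6 Cartan matrix is
[[2, 0, -1, 0, 0, 0], [0, 2, -1, 0, 0, -1], [-1, -1, 2, 0, 0, 0], [0, 0, 0, 2, -1, -1], [0, 0, 0, -1, 2, 0], [0, -1, 0, -1, 0, 2]].
All simple roots have the same length, so the diagram is simply laced. The associated Dynkin diagram is a chain of 6 nodes with single edges (A_6), so the type is A_6 (the algebra sl(7)).

type A_6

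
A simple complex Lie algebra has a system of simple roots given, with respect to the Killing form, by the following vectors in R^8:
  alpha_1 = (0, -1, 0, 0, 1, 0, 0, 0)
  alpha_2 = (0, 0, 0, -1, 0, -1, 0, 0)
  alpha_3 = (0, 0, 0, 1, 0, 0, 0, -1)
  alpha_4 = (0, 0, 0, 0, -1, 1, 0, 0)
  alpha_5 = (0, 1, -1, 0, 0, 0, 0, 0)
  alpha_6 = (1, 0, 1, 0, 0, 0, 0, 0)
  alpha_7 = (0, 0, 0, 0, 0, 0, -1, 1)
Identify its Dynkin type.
Compute the Cartan integers a_ij = 2(alpha_i, alpha_j)/(alpha_j, alpha_j); the resulting 7x7 Cartan matrix is
[[2, 0, 0, -1, -1, 0, 0], [0, 2, -1, -1, 0, 0, 0], [0, -1, 2, 0, 0, 0, -1], [-1, -1, 0, 2, 0, 0, 0], [-1, 0, 0, 0, 2, -1, 0], [0, 0, 0, 0, -1, 2, 0], [0, 0, -1, 0, 0, 0, 2]].
All simple roots have the same length, so the diagram is simply laced. The associated Dynkin diagram is a chain of 7 nodes with single edges (A_7), so the type is A_7 (the algebra sl(8)).

A7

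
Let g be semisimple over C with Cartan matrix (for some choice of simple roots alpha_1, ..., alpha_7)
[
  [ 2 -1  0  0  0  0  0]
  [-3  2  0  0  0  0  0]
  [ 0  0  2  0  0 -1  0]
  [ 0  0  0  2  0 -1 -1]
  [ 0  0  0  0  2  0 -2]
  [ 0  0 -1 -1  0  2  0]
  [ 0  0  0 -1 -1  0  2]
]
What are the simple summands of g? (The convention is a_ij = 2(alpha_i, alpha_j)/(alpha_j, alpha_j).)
C5 + G2

The diagram associated to this matrix has two connected components: the simple roots {alpha_3, alpha_4, alpha_5, alpha_6, alpha_7} form a chain of 5 nodes with a double edge at one end; the terminal node there is the unique long simple root (C_5), and {alpha_1, alpha_2} form two nodes joined by a triple edge (G_2). A semisimple Lie algebra decomposes uniquely as the direct sum of simple ideals, one per connected component of its Dynkin diagram, so g ≅ C_5 ⊕ G_2 (dimension 55 + 14 = 69).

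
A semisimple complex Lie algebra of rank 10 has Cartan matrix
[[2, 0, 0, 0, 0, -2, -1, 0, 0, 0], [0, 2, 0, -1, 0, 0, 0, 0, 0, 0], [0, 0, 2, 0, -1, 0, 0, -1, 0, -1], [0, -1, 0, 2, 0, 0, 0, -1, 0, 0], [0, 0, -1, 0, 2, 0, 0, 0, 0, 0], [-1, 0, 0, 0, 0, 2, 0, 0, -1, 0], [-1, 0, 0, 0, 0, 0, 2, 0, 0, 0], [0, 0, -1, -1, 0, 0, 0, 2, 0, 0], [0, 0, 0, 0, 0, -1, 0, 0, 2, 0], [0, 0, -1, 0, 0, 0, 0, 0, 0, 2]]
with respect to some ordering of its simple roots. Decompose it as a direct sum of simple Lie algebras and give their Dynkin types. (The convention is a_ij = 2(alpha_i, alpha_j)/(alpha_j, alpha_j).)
D_6 + F_4

The diagram associated to this matrix has two connected components: the simple roots {alpha_2, alpha_3, alpha_4, alpha_5, alpha_8, alpha_10} form a chain of 4 nodes with a fork of two nodes at one end (D_6), and {alpha_1, alpha_6, alpha_7, alpha_9} form a chain of 4 nodes with a double edge between the middle two (F_4). A semisimple Lie algebra decomposes uniquely as the direct sum of simple ideals, one per connected component of its Dynkin diagram, so g ≅ D_6 ⊕ F_4 (dimension 66 + 52 = 118).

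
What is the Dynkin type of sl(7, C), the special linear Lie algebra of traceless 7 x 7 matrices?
A6

This is sl(7), which has dimension 7^2 - 1 = 48 and rank 7 - 1 = 6 (a Cartan subalgebra is the diagonal traceless matrices). In the classification of classical Lie algebras, the special linear algebra sl(n+1) has type A_n; here n = 6, so the Dynkin diagram is a chain of 6 nodes with single edges (A_6). Hence the type is A_6.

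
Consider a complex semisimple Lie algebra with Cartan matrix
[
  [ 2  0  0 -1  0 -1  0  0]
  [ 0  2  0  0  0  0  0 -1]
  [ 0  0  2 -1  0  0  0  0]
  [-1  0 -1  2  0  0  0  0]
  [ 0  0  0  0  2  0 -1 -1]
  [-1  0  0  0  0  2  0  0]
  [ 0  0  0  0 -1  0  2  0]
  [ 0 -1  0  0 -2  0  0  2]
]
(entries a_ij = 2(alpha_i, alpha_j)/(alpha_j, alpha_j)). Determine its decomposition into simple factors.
A_4 + F_4

The diagram associated to this matrix has two connected components: the simple roots {alpha_1, alpha_3, alpha_4, alpha_6} form a chain of 4 nodes with single edges (A_4), and {alpha_2, alpha_5, alpha_7, alpha_8} form a chain of 4 nodes with a double edge between the middle two (F_4). A semisimple Lie algebra decomposes uniquely as the direct sum of simple ideals, one per connected component of its Dynkin diagram, so g ≅ A_4 ⊕ F_4 (dimension 24 + 52 = 76).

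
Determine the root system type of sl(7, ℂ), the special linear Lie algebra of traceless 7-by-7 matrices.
A6

This is sl(7), which has dimension 7^2 - 1 = 48 and rank 7 - 1 = 6 (a Cartan subalgebra is the diagonal traceless matrices). In the classification of classical Lie algebras, the special linear algebra sl(n+1) has type A_n; here n = 6, so the Dynkin diagram is a chain of 6 nodes with single edges (A_6). Hence the type is A_6.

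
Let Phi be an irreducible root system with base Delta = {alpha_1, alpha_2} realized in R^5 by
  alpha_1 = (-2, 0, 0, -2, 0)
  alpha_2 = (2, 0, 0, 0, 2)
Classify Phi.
Compute the Cartan integers a_ij = 2(alpha_i, alpha_j)/(alpha_j, alpha_j); the resulting 2x2 Cartan matrix is
[[2, -1], [-1, 2]].
All simple roots have the same length, so the diagram is simply laced. The associated Dynkin diagram is a chain of 2 nodes with single edges (A_2), so the type is A_2 (the algebra sl(3)).

type A_2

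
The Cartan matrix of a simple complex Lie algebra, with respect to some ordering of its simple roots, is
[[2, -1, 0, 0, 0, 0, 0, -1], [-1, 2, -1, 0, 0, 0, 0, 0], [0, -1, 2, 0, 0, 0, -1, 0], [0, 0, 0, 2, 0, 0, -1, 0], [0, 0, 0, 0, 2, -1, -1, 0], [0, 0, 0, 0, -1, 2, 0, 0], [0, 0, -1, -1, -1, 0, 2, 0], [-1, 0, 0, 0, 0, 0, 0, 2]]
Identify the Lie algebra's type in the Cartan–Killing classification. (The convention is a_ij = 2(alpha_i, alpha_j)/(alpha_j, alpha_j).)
E_8

The matrix has rank 8 with 2's on the diagonal. Reading the off-diagonal entries as Dynkin edges (a single edge where a_ij = a_ji = -1; a double or triple edge where a_ij * a_ji = 2 or 3), the diagram is a chain of 7 nodes with one extra node attached to the third node from one end (E_8). One simple-root ordering that puts it in standard form is (alpha_6, alpha_4, alpha_5, alpha_7, alpha_3, alpha_2, alpha_1, alpha_8). So the algebra is type E_8.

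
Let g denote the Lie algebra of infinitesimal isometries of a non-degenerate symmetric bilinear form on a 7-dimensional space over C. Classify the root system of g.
This is so(7) with 7 odd, which has dimension 7(7-1)/2 = 21 and rank (7-1)/2 = 3. In the classification of classical Lie algebras, the orthogonal algebra so(2n+1) in an odd number of variables has type B_n; here n = 3, so the Dynkin diagram is a chain of 3 nodes with a double edge at one end; the terminal node there is the unique short simple root (B_3). Hence the type is B_3.

B3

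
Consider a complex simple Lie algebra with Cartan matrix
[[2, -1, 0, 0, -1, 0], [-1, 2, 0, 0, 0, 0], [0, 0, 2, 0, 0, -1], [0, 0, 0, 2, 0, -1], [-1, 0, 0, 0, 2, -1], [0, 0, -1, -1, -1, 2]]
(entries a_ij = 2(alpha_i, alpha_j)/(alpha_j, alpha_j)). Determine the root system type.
The matrix has rank 6 with 2's on the diagonal. Reading the off-diagonal entries as Dynkin edges (a single edge where a_ij = a_ji = -1; a double or triple edge where a_ij * a_ji = 2 or 3), the diagram is a chain of 4 nodes with a fork of two nodes at one end (D_6). One simple-root ordering that puts it in standard form is (alpha_2, alpha_1, alpha_5, alpha_6, alpha_3, alpha_4). So the algebra is type D_6, i.e. so(12).

D6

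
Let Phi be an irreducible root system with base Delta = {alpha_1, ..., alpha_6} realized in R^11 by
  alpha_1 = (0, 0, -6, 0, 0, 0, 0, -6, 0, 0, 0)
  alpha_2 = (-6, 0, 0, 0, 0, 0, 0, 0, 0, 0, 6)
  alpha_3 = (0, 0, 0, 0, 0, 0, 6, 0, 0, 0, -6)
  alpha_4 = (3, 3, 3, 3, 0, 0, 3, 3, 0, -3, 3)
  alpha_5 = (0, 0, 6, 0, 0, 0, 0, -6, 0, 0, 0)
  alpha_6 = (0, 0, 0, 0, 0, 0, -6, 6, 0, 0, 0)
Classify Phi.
E_6

Compute the Cartan integers a_ij = 2(alpha_i, alpha_j)/(alpha_j, alpha_j); the resulting 6x6 Cartan matrix is
[[2, 0, 0, -1, 0, -1], [0, 2, -1, 0, 0, 0], [0, -1, 2, 0, 0, -1], [-1, 0, 0, 2, 0, 0], [0, 0, 0, 0, 2, -1], [-1, 0, -1, 0, -1, 2]].
All simple roots have the same length, so the diagram is simply laced. The associated Dynkin diagram is a chain of 5 nodes with one extra node attached to the third node from one end (E_6), so the type is E_6.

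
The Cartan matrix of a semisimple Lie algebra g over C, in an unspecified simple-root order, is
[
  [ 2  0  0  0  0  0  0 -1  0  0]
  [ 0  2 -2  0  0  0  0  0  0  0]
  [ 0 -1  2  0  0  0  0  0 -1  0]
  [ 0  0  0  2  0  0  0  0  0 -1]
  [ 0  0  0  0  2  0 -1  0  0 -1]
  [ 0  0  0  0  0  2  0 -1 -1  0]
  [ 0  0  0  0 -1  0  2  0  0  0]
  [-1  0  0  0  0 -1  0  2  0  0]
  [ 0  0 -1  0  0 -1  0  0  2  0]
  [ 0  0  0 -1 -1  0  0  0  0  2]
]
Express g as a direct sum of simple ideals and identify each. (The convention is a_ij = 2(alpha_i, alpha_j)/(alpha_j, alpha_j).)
A_4 ⊕ C_6

The diagram associated to this matrix has two connected components: the simple roots {alpha_4, alpha_5, alpha_7, alpha_10} form a chain of 4 nodes with single edges (A_4), and {alpha_1, alpha_2, alpha_3, alpha_6, alpha_8, alpha_9} form a chain of 6 nodes with a double edge at one end; the terminal node there is the unique long simple root (C_6). A semisimple Lie algebra decomposes uniquely as the direct sum of simple ideals, one per connected component of its Dynkin diagram, so g ≅ A_4 ⊕ C_6 (dimension 24 + 78 = 102).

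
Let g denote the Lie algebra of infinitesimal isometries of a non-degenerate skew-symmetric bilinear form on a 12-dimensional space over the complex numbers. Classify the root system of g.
This is sp(12), which has dimension 12(12+1)/2 = 78 and rank 12/2 = 6. In the classification of classical Lie algebras, the symplectic algebra sp(2n) has type C_n; here n = 6, so the Dynkin diagram is a chain of 6 nodes with a double edge at one end; the terminal node there is the unique long simple root (C_6). Hence the type is C_6.

type C_6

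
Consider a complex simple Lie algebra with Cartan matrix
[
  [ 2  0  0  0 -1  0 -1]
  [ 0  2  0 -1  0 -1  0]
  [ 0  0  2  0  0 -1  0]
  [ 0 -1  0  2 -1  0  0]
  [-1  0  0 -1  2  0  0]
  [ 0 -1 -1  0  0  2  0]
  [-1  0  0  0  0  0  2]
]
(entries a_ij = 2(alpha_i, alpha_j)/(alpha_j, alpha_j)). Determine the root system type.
A7

The matrix has rank 7 with 2's on the diagonal. Reading the off-diagonal entries as Dynkin edges (a single edge where a_ij = a_ji = -1; a double or triple edge where a_ij * a_ji = 2 or 3), the diagram is a chain of 7 nodes with single edges (A_7). One simple-root ordering that puts it in standard form is (alpha_3, alpha_6, alpha_2, alpha_4, alpha_5, alpha_1, alpha_7). So the algebra is type A_7, i.e. sl(8).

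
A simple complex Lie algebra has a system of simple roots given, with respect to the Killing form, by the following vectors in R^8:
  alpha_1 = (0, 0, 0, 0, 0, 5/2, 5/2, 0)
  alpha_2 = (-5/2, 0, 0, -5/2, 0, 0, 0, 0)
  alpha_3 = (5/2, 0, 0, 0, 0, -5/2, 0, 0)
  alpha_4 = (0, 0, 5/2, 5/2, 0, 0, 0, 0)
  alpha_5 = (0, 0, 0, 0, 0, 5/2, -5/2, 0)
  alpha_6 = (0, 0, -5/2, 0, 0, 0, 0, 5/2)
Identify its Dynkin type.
D_6 (so(12))

Compute the Cartan integers a_ij = 2(alpha_i, alpha_j)/(alpha_j, alpha_j); the resulting 6x6 Cartan matrix is
[[2, 0, -1, 0, 0, 0], [0, 2, -1, -1, 0, 0], [-1, -1, 2, 0, -1, 0], [0, -1, 0, 2, 0, -1], [0, 0, -1, 0, 2, 0], [0, 0, 0, -1, 0, 2]].
All simple roots have the same length, so the diagram is simply laced. The associated Dynkin diagram is a chain of 4 nodes with a fork of two nodes at one end (D_6), so the type is D_6 (the algebra so(12)).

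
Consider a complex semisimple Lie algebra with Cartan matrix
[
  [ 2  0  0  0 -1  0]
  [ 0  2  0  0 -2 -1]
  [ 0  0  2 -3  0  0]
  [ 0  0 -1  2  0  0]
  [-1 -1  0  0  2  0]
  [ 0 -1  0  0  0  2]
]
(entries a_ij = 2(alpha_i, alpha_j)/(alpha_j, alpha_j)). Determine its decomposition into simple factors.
The diagram associated to this matrix has two connected components: the simple roots {alpha_1, alpha_2, alpha_5, alpha_6} form a chain of 4 nodes with a double edge between the middle two (F_4), and {alpha_3, alpha_4} form two nodes joined by a triple edge (G_2). A semisimple Lie algebra decomposes uniquely as the direct sum of simple ideals, one per connected component of its Dynkin diagram, so g ≅ F_4 ⊕ G_2 (dimension 52 + 14 = 66).

F4 ⊕ G2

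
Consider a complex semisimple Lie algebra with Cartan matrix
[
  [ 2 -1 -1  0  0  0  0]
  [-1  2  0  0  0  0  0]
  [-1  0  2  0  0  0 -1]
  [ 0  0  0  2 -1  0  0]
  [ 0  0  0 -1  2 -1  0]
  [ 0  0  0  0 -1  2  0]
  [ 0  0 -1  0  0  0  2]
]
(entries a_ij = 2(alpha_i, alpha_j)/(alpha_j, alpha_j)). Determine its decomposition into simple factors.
The diagram associated to this matrix has two connected components: the simple roots {alpha_4, alpha_5, alpha_6} form a chain of 3 nodes with single edges (A_3), and {alpha_1, alpha_2, alpha_3, alpha_7} form a chain of 4 nodes with single edges (A_4). A semisimple Lie algebra decomposes uniquely as the direct sum of simple ideals, one per connected component of its Dynkin diagram, so g ≅ A_3 ⊕ A_4 (dimension 15 + 24 = 39).

A_3 ⊕ A_4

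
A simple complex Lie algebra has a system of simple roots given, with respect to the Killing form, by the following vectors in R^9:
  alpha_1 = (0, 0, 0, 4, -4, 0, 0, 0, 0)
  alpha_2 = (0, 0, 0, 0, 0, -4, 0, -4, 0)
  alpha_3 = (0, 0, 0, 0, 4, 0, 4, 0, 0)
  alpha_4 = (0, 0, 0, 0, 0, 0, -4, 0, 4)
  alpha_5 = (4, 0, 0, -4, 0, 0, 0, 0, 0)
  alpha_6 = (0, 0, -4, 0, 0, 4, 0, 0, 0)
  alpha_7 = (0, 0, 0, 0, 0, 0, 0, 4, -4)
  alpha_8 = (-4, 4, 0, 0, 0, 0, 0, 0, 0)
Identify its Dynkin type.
A8

Compute the Cartan integers a_ij = 2(alpha_i, alpha_j)/(alpha_j, alpha_j); the resulting 8x8 Cartan matrix is
[[2, 0, -1, 0, -1, 0, 0, 0], [0, 2, 0, 0, 0, -1, -1, 0], [-1, 0, 2, -1, 0, 0, 0, 0], [0, 0, -1, 2, 0, 0, -1, 0], [-1, 0, 0, 0, 2, 0, 0, -1], [0, -1, 0, 0, 0, 2, 0, 0], [0, -1, 0, -1, 0, 0, 2, 0], [0, 0, 0, 0, -1, 0, 0, 2]].
All simple roots have the same length, so the diagram is simply laced. The associated Dynkin diagram is a chain of 8 nodes with single edges (A_8), so the type is A_8 (the algebra sl(9)).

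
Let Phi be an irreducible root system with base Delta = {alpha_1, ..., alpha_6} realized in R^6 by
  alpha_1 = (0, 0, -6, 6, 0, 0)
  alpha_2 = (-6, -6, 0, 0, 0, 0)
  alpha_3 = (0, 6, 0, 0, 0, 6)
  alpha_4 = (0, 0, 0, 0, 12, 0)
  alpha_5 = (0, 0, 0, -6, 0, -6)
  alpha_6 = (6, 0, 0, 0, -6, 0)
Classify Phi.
Compute the Cartan integers a_ij = 2(alpha_i, alpha_j)/(alpha_j, alpha_j); the resulting 6x6 Cartan matrix is
[[2, 0, 0, 0, -1, 0], [0, 2, -1, 0, 0, -1], [0, -1, 2, 0, -1, 0], [0, 0, 0, 2, 0, -2], [-1, 0, -1, 0, 2, 0], [0, -1, 0, -1, 0, 2]].
The roots have two lengths (squared-length ratio 2:1); the short ones are alpha_{1,2,3,5,6}. The associated Dynkin diagram is a chain of 6 nodes with a double edge at one end; the terminal node there is the unique long simple root (C_6), so the type is C_6 (the algebra sp(12)).

C_6 (sp(12))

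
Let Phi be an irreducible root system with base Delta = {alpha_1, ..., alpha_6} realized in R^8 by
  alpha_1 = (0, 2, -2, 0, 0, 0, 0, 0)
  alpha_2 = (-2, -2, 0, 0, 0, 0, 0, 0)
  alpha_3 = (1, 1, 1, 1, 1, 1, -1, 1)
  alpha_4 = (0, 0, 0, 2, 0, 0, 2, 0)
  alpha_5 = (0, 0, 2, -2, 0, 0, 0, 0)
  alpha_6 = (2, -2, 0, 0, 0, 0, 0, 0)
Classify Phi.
type E_6

Compute the Cartan integers a_ij = 2(alpha_i, alpha_j)/(alpha_j, alpha_j); the resulting 6x6 Cartan matrix is
[[2, -1, 0, 0, -1, -1], [-1, 2, -1, 0, 0, 0], [0, -1, 2, 0, 0, 0], [0, 0, 0, 2, -1, 0], [-1, 0, 0, -1, 2, 0], [-1, 0, 0, 0, 0, 2]].
All simple roots have the same length, so the diagram is simply laced. The associated Dynkin diagram is a chain of 5 nodes with one extra node attached to the third node from one end (E_6), so the type is E_6.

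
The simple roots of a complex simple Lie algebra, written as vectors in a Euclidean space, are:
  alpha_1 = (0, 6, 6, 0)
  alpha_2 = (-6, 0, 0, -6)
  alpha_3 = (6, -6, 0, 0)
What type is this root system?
type A_3

Compute the Cartan integers a_ij = 2(alpha_i, alpha_j)/(alpha_j, alpha_j); the resulting 3x3 Cartan matrix is
[[2, 0, -1], [0, 2, -1], [-1, -1, 2]].
All simple roots have the same length, so the diagram is simply laced. The associated Dynkin diagram is a chain of 3 nodes with single edges (A_3), so the type is A_3 (the algebra sl(4)).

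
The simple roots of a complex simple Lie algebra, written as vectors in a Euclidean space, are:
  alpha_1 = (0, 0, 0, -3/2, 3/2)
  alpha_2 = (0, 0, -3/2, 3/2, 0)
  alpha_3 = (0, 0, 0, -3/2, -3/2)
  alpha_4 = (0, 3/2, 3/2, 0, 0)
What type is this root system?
Compute the Cartan integers a_ij = 2(alpha_i, alpha_j)/(alpha_j, alpha_j); the resulting 4x4 Cartan matrix is
[[2, -1, 0, 0], [-1, 2, -1, -1], [0, -1, 2, 0], [0, -1, 0, 2]].
All simple roots have the same length, so the diagram is simply laced. The associated Dynkin diagram is a chain of 2 nodes with a fork of two nodes at one end (D_4), so the type is D_4 (the algebra so(8)).

D4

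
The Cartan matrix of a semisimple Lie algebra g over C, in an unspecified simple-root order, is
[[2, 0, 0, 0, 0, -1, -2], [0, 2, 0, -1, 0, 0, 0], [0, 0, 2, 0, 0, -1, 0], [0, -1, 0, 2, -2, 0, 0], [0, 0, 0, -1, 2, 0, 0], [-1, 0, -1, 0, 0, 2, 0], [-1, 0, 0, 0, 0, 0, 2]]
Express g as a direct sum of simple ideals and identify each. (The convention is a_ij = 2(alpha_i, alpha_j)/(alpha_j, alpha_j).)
B_3 + B_4

The diagram associated to this matrix has two connected components: the simple roots {alpha_2, alpha_4, alpha_5} form a chain of 3 nodes with a double edge at one end; the terminal node there is the unique short simple root (B_3), and {alpha_1, alpha_3, alpha_6, alpha_7} form a chain of 4 nodes with a double edge at one end; the terminal node there is the unique short simple root (B_4). A semisimple Lie algebra decomposes uniquely as the direct sum of simple ideals, one per connected component of its Dynkin diagram, so g ≅ B_3 ⊕ B_4 (dimension 21 + 36 = 57).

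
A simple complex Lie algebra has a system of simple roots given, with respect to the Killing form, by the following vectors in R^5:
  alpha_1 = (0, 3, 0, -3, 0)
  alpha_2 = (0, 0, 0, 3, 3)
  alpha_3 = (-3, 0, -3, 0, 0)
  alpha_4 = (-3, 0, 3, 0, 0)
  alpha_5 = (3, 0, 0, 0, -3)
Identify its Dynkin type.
D_5

Compute the Cartan integers a_ij = 2(alpha_i, alpha_j)/(alpha_j, alpha_j); the resulting 5x5 Cartan matrix is
[[2, -1, 0, 0, 0], [-1, 2, 0, 0, -1], [0, 0, 2, 0, -1], [0, 0, 0, 2, -1], [0, -1, -1, -1, 2]].
All simple roots have the same length, so the diagram is simply laced. The associated Dynkin diagram is a chain of 3 nodes with a fork of two nodes at one end (D_5), so the type is D_5 (the algebra so(10)).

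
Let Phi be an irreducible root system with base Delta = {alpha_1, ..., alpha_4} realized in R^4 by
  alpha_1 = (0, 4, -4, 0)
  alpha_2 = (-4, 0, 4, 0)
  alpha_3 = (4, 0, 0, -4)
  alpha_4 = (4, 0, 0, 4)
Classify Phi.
Compute the Cartan integers a_ij = 2(alpha_i, alpha_j)/(alpha_j, alpha_j); the resulting 4x4 Cartan matrix is
[[2, -1, 0, 0], [-1, 2, -1, -1], [0, -1, 2, 0], [0, -1, 0, 2]].
All simple roots have the same length, so the diagram is simply laced. The associated Dynkin diagram is a chain of 2 nodes with a fork of two nodes at one end (D_4), so the type is D_4 (the algebra so(8)).

D_4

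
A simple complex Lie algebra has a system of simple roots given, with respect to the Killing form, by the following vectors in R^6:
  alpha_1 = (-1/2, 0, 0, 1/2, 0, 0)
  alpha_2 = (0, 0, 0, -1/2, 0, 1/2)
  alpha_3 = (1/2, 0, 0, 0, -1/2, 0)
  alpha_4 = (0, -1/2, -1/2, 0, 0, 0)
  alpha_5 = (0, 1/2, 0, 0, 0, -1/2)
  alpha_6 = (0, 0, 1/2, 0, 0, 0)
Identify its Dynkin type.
Compute the Cartan integers a_ij = 2(alpha_i, alpha_j)/(alpha_j, alpha_j); the resulting 6x6 Cartan matrix is
[[2, -1, -1, 0, 0, 0], [-1, 2, 0, 0, -1, 0], [-1, 0, 2, 0, 0, 0], [0, 0, 0, 2, -1, -2], [0, -1, 0, -1, 2, 0], [0, 0, 0, -1, 0, 2]].
The roots have two lengths (squared-length ratio 2:1); the short ones are alpha_{6}. The associated Dynkin diagram is a chain of 6 nodes with a double edge at one end; the terminal node there is the unique short simple root (B_6), so the type is B_6 (the algebra so(13)).

B_6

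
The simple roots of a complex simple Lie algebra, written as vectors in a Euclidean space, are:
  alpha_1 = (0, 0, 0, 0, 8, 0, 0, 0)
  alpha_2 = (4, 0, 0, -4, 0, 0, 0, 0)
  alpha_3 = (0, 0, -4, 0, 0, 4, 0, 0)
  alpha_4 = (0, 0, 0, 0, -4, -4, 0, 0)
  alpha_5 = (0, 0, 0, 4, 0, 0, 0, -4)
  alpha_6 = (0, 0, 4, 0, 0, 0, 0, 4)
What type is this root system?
Compute the Cartan integers a_ij = 2(alpha_i, alpha_j)/(alpha_j, alpha_j); the resulting 6x6 Cartan matrix is
[[2, 0, 0, -2, 0, 0], [0, 2, 0, 0, -1, 0], [0, 0, 2, -1, 0, -1], [-1, 0, -1, 2, 0, 0], [0, -1, 0, 0, 2, -1], [0, 0, -1, 0, -1, 2]].
The roots have two lengths (squared-length ratio 2:1); the short ones are alpha_{2,3,4,5,6}. The associated Dynkin diagram is a chain of 6 nodes with a double edge at one end; the terminal node there is the unique long simple root (C_6), so the type is C_6 (the algebra sp(12)).

C6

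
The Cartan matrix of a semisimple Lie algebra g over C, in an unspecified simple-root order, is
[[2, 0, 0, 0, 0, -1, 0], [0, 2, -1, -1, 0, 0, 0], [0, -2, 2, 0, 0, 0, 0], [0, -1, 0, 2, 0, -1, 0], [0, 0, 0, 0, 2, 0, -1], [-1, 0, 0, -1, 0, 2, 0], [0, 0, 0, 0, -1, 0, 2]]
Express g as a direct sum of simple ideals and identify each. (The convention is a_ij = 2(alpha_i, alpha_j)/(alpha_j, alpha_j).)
The diagram associated to this matrix has two connected components: the simple roots {alpha_5, alpha_7} form a chain of 2 nodes with single edges (A_2), and {alpha_1, alpha_2, alpha_3, alpha_4, alpha_6} form a chain of 5 nodes with a double edge at one end; the terminal node there is the unique long simple root (C_5). A semisimple Lie algebra decomposes uniquely as the direct sum of simple ideals, one per connected component of its Dynkin diagram, so g ≅ A_2 ⊕ C_5 (dimension 8 + 55 = 63).

type A_2 ⊕ type C_5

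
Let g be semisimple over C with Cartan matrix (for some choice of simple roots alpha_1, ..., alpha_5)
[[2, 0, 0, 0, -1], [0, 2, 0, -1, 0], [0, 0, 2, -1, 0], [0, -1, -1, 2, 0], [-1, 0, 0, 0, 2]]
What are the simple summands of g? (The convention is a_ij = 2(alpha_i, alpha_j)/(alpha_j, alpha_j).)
A2 ⊕ A3

The diagram associated to this matrix has two connected components: the simple roots {alpha_1, alpha_5} form a chain of 2 nodes with single edges (A_2), and {alpha_2, alpha_3, alpha_4} form a chain of 3 nodes with single edges (A_3). A semisimple Lie algebra decomposes uniquely as the direct sum of simple ideals, one per connected component of its Dynkin diagram, so g ≅ A_2 ⊕ A_3 (dimension 8 + 15 = 23).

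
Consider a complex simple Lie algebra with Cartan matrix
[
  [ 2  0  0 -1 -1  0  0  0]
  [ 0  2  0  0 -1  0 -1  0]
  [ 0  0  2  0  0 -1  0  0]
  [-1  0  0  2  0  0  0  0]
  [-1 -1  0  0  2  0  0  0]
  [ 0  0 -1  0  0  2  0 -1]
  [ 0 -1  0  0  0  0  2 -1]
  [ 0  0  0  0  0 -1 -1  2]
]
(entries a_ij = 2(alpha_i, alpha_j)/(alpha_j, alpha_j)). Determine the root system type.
A8

The matrix has rank 8 with 2's on the diagonal. Reading the off-diagonal entries as Dynkin edges (a single edge where a_ij = a_ji = -1; a double or triple edge where a_ij * a_ji = 2 or 3), the diagram is a chain of 8 nodes with single edges (A_8). One simple-root ordering that puts it in standard form is (alpha_3, alpha_6, alpha_8, alpha_7, alpha_2, alpha_5, alpha_1, alpha_4). So the algebra is type A_8, i.e. sl(9).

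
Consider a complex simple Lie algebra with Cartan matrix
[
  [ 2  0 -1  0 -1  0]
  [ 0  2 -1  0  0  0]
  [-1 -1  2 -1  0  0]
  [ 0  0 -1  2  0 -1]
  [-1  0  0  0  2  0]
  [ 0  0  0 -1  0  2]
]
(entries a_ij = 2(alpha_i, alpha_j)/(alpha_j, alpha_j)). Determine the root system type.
E6

The matrix has rank 6 with 2's on the diagonal. Reading the off-diagonal entries as Dynkin edges (a single edge where a_ij = a_ji = -1; a double or triple edge where a_ij * a_ji = 2 or 3), the diagram is a chain of 5 nodes with one extra node attached to the third node from one end (E_6). One simple-root ordering that puts it in standard form is (alpha_5, alpha_2, alpha_1, alpha_3, alpha_4, alpha_6). So the algebra is type E_6.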